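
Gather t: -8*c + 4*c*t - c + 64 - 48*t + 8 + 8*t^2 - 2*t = -9*c + 8*t^2 + t*(4*c - 50) + 72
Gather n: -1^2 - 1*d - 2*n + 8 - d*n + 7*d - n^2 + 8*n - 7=6*d - n^2 + n*(6 - d)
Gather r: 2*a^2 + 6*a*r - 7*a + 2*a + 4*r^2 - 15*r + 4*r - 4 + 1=2*a^2 - 5*a + 4*r^2 + r*(6*a - 11) - 3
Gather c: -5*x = -5*x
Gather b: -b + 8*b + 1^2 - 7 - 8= 7*b - 14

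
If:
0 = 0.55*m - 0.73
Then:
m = 1.33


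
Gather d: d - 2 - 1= d - 3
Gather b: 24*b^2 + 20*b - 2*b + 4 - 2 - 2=24*b^2 + 18*b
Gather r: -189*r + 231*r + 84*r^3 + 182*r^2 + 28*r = 84*r^3 + 182*r^2 + 70*r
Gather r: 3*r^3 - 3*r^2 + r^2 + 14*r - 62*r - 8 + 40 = 3*r^3 - 2*r^2 - 48*r + 32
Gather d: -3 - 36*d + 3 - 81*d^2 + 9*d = -81*d^2 - 27*d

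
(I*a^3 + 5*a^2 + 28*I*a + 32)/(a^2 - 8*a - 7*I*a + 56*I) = (I*a^3 + 5*a^2 + 28*I*a + 32)/(a^2 - 8*a - 7*I*a + 56*I)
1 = 1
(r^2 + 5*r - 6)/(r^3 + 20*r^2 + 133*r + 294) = (r - 1)/(r^2 + 14*r + 49)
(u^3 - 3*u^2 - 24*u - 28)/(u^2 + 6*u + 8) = (u^2 - 5*u - 14)/(u + 4)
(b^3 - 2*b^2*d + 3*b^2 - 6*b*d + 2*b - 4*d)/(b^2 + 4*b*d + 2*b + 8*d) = (b^2 - 2*b*d + b - 2*d)/(b + 4*d)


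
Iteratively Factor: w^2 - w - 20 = (w + 4)*(w - 5)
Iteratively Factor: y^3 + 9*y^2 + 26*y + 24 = (y + 2)*(y^2 + 7*y + 12) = (y + 2)*(y + 4)*(y + 3)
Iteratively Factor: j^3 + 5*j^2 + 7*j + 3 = (j + 1)*(j^2 + 4*j + 3) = (j + 1)*(j + 3)*(j + 1)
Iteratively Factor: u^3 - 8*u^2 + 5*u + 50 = (u + 2)*(u^2 - 10*u + 25) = (u - 5)*(u + 2)*(u - 5)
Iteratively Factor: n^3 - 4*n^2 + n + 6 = (n + 1)*(n^2 - 5*n + 6) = (n - 3)*(n + 1)*(n - 2)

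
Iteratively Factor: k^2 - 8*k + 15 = (k - 3)*(k - 5)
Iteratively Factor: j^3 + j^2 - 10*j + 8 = (j - 2)*(j^2 + 3*j - 4) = (j - 2)*(j - 1)*(j + 4)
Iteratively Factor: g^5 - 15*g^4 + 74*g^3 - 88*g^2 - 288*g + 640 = (g + 2)*(g^4 - 17*g^3 + 108*g^2 - 304*g + 320) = (g - 4)*(g + 2)*(g^3 - 13*g^2 + 56*g - 80) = (g - 5)*(g - 4)*(g + 2)*(g^2 - 8*g + 16) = (g - 5)*(g - 4)^2*(g + 2)*(g - 4)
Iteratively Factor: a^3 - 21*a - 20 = (a + 1)*(a^2 - a - 20) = (a + 1)*(a + 4)*(a - 5)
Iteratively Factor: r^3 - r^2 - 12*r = (r)*(r^2 - r - 12) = r*(r + 3)*(r - 4)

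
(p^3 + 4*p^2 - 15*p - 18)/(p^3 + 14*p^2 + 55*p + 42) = (p - 3)/(p + 7)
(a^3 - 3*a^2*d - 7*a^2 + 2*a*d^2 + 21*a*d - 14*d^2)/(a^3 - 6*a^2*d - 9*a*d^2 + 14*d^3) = (a^2 - 2*a*d - 7*a + 14*d)/(a^2 - 5*a*d - 14*d^2)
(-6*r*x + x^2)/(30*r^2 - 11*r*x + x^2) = x/(-5*r + x)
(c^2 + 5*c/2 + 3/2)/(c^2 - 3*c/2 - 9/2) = (c + 1)/(c - 3)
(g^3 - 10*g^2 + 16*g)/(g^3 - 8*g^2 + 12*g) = (g - 8)/(g - 6)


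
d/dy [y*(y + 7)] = 2*y + 7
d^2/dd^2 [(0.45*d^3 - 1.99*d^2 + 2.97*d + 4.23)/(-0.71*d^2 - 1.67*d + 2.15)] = (4.44089209850063e-16*d^4 - 11.5973*d^3 + 15.126702*d^2 - 69.776046*d - 39.438304)/(0.357911*d^6 + 2.525541*d^5 + 2.688912*d^4 - 10.638067*d^3 - 8.14248*d^2 + 23.158725*d - 9.938375)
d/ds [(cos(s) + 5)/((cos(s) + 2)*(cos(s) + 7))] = (cos(s)^2 + 10*cos(s) + 31)*sin(s)/((cos(s) + 2)^2*(cos(s) + 7)^2)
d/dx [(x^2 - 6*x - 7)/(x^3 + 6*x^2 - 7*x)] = (-x^4 + 12*x^3 + 50*x^2 + 84*x - 49)/(x^2*(x^4 + 12*x^3 + 22*x^2 - 84*x + 49))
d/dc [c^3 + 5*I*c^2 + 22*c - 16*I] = 3*c^2 + 10*I*c + 22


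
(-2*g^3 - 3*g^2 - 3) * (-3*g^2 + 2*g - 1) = 6*g^5 + 5*g^4 - 4*g^3 + 12*g^2 - 6*g + 3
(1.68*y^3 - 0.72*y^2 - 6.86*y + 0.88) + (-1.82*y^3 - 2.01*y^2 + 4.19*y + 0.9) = -0.14*y^3 - 2.73*y^2 - 2.67*y + 1.78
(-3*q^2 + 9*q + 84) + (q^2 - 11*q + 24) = -2*q^2 - 2*q + 108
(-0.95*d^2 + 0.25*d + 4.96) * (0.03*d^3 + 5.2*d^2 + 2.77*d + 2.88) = -0.0285*d^5 - 4.9325*d^4 - 1.1827*d^3 + 23.7485*d^2 + 14.4592*d + 14.2848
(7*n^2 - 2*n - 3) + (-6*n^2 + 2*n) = n^2 - 3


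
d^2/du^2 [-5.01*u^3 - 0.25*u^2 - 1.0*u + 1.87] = -30.06*u - 0.5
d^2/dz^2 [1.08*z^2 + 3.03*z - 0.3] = 2.16000000000000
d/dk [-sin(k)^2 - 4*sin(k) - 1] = -2*(sin(k) + 2)*cos(k)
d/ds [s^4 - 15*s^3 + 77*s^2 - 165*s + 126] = 4*s^3 - 45*s^2 + 154*s - 165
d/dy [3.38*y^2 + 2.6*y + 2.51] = 6.76*y + 2.6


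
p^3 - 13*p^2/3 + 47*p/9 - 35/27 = (p - 7/3)*(p - 5/3)*(p - 1/3)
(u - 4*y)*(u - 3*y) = u^2 - 7*u*y + 12*y^2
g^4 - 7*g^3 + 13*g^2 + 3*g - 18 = (g - 3)^2*(g - 2)*(g + 1)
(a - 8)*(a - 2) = a^2 - 10*a + 16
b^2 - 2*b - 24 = (b - 6)*(b + 4)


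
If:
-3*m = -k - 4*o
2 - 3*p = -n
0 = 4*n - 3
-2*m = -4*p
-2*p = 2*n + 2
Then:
No Solution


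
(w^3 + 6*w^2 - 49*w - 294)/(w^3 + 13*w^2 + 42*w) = (w - 7)/w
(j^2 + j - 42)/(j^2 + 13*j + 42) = (j - 6)/(j + 6)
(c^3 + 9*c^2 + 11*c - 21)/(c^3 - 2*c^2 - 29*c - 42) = (c^2 + 6*c - 7)/(c^2 - 5*c - 14)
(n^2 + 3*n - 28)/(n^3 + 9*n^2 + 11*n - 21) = (n - 4)/(n^2 + 2*n - 3)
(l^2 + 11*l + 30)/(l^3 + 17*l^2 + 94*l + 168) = (l + 5)/(l^2 + 11*l + 28)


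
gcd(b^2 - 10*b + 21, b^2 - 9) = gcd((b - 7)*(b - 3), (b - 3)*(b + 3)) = b - 3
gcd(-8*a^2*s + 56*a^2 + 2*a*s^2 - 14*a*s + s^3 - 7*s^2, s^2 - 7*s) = s - 7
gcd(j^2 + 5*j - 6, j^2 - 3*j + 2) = j - 1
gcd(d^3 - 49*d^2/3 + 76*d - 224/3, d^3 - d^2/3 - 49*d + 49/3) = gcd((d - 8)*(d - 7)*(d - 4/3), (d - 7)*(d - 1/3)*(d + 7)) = d - 7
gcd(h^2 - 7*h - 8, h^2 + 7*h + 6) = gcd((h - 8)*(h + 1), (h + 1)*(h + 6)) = h + 1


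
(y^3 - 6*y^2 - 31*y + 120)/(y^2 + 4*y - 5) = (y^2 - 11*y + 24)/(y - 1)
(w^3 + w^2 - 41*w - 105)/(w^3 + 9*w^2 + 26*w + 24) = (w^2 - 2*w - 35)/(w^2 + 6*w + 8)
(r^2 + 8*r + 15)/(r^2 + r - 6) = (r + 5)/(r - 2)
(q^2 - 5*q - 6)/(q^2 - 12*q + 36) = (q + 1)/(q - 6)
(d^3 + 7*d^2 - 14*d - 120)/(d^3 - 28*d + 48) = (d + 5)/(d - 2)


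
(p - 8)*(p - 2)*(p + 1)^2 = p^4 - 8*p^3 - 3*p^2 + 22*p + 16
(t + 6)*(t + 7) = t^2 + 13*t + 42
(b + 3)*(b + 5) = b^2 + 8*b + 15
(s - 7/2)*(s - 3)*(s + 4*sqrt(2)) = s^3 - 13*s^2/2 + 4*sqrt(2)*s^2 - 26*sqrt(2)*s + 21*s/2 + 42*sqrt(2)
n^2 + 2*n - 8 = (n - 2)*(n + 4)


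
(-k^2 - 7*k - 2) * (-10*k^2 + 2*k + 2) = 10*k^4 + 68*k^3 + 4*k^2 - 18*k - 4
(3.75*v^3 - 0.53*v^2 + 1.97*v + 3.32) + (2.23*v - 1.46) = 3.75*v^3 - 0.53*v^2 + 4.2*v + 1.86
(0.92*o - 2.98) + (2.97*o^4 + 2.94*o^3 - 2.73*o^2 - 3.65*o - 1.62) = 2.97*o^4 + 2.94*o^3 - 2.73*o^2 - 2.73*o - 4.6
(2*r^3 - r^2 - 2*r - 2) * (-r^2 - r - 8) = -2*r^5 - r^4 - 13*r^3 + 12*r^2 + 18*r + 16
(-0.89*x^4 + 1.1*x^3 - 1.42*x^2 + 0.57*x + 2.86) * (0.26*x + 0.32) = -0.2314*x^5 + 0.00120000000000003*x^4 - 0.0171999999999999*x^3 - 0.3062*x^2 + 0.926*x + 0.9152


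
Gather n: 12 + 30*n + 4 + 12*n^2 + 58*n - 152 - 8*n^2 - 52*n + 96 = 4*n^2 + 36*n - 40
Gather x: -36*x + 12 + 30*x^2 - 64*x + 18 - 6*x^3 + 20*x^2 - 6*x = -6*x^3 + 50*x^2 - 106*x + 30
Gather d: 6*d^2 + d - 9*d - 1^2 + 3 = 6*d^2 - 8*d + 2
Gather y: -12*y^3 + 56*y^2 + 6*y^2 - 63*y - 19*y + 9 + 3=-12*y^3 + 62*y^2 - 82*y + 12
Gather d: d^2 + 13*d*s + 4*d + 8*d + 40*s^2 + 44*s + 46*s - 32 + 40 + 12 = d^2 + d*(13*s + 12) + 40*s^2 + 90*s + 20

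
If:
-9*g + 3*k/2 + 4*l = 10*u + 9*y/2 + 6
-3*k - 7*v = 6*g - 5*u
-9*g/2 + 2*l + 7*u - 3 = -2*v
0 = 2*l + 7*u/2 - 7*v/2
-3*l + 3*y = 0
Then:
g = 169*y/2205 - 58/105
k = 16/15 - 403*y/315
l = y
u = 2/35 - 457*y/1470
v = 383*y/1470 + 2/35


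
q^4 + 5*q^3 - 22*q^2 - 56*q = q*(q - 4)*(q + 2)*(q + 7)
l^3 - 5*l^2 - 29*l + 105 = (l - 7)*(l - 3)*(l + 5)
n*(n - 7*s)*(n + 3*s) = n^3 - 4*n^2*s - 21*n*s^2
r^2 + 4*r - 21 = (r - 3)*(r + 7)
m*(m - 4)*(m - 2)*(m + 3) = m^4 - 3*m^3 - 10*m^2 + 24*m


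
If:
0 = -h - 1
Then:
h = -1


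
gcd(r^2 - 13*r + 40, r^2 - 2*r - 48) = r - 8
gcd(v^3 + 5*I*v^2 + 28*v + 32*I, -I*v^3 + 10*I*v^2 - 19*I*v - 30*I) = 1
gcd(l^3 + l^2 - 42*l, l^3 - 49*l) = l^2 + 7*l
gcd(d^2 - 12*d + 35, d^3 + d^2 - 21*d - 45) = d - 5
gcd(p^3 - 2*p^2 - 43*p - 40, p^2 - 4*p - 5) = p + 1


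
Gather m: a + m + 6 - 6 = a + m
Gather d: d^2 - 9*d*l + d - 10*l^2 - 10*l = d^2 + d*(1 - 9*l) - 10*l^2 - 10*l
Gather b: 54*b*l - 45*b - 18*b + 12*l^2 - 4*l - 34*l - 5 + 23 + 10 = b*(54*l - 63) + 12*l^2 - 38*l + 28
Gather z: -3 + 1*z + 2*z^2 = 2*z^2 + z - 3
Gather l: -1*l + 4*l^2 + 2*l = 4*l^2 + l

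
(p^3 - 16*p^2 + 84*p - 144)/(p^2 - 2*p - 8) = (p^2 - 12*p + 36)/(p + 2)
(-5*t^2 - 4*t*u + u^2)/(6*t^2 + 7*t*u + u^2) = (-5*t + u)/(6*t + u)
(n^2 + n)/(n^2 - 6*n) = (n + 1)/(n - 6)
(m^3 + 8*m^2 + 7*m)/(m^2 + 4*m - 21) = m*(m + 1)/(m - 3)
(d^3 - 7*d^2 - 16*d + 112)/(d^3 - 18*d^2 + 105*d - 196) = (d + 4)/(d - 7)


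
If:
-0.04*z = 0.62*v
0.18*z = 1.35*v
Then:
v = 0.00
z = 0.00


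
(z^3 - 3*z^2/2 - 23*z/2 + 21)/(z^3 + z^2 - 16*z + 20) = (2*z^2 + z - 21)/(2*(z^2 + 3*z - 10))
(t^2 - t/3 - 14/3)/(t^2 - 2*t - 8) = (t - 7/3)/(t - 4)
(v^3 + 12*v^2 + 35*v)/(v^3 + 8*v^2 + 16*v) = (v^2 + 12*v + 35)/(v^2 + 8*v + 16)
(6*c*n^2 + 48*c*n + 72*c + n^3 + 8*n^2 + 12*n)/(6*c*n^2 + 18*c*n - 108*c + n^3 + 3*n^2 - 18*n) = (n + 2)/(n - 3)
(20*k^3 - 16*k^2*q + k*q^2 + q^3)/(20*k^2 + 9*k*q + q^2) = (4*k^2 - 4*k*q + q^2)/(4*k + q)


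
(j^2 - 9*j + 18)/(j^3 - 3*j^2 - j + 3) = (j - 6)/(j^2 - 1)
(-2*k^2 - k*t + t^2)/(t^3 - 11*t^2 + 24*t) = (-2*k^2 - k*t + t^2)/(t*(t^2 - 11*t + 24))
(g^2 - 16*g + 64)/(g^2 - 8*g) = (g - 8)/g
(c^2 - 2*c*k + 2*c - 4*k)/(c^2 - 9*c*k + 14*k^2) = (c + 2)/(c - 7*k)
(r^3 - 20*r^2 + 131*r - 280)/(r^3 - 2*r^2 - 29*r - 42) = (r^2 - 13*r + 40)/(r^2 + 5*r + 6)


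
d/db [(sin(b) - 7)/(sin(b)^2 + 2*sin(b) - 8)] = (14*sin(b) + cos(b)^2 + 5)*cos(b)/(sin(b)^2 + 2*sin(b) - 8)^2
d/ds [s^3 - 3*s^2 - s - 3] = 3*s^2 - 6*s - 1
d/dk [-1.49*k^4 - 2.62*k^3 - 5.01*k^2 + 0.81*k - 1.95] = -5.96*k^3 - 7.86*k^2 - 10.02*k + 0.81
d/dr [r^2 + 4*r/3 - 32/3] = 2*r + 4/3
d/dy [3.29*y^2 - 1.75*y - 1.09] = 6.58*y - 1.75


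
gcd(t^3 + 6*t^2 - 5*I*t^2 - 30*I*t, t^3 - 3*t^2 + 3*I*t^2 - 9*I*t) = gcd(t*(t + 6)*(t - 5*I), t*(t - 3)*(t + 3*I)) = t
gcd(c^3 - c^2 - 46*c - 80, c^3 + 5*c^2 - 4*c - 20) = c^2 + 7*c + 10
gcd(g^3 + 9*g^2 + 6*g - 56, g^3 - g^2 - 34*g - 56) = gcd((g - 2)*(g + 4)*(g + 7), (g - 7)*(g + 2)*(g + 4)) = g + 4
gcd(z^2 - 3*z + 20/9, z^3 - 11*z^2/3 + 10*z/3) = z - 5/3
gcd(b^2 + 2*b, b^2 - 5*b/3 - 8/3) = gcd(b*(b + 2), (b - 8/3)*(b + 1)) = 1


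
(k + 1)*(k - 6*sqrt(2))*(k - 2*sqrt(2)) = k^3 - 8*sqrt(2)*k^2 + k^2 - 8*sqrt(2)*k + 24*k + 24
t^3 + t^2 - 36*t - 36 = (t - 6)*(t + 1)*(t + 6)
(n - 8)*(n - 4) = n^2 - 12*n + 32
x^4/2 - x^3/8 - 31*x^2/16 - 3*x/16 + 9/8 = (x/2 + 1/2)*(x - 2)*(x - 3/4)*(x + 3/2)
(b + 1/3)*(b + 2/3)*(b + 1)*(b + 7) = b^4 + 9*b^3 + 137*b^2/9 + 79*b/9 + 14/9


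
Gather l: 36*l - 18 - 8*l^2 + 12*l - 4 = -8*l^2 + 48*l - 22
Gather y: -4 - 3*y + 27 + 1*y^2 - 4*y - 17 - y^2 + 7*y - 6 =0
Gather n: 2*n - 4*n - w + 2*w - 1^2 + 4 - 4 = -2*n + w - 1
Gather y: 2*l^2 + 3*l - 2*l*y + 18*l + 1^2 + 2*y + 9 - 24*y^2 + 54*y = 2*l^2 + 21*l - 24*y^2 + y*(56 - 2*l) + 10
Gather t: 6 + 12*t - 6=12*t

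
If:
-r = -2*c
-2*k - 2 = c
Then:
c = r/2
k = -r/4 - 1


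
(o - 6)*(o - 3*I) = o^2 - 6*o - 3*I*o + 18*I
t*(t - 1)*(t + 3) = t^3 + 2*t^2 - 3*t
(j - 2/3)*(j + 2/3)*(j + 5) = j^3 + 5*j^2 - 4*j/9 - 20/9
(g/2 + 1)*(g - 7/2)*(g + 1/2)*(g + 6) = g^4/2 + 5*g^3/2 - 55*g^2/8 - 25*g - 21/2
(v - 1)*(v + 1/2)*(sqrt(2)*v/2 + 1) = sqrt(2)*v^3/2 - sqrt(2)*v^2/4 + v^2 - v/2 - sqrt(2)*v/4 - 1/2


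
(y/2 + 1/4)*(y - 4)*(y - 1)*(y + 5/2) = y^4/2 - y^3 - 39*y^2/8 + 23*y/8 + 5/2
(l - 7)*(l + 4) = l^2 - 3*l - 28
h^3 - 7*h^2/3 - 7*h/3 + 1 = (h - 3)*(h - 1/3)*(h + 1)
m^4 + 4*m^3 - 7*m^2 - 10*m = m*(m - 2)*(m + 1)*(m + 5)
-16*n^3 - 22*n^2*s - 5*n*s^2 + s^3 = (-8*n + s)*(n + s)*(2*n + s)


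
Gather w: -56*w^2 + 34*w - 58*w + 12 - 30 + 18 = -56*w^2 - 24*w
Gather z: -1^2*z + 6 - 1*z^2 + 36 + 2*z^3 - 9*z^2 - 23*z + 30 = 2*z^3 - 10*z^2 - 24*z + 72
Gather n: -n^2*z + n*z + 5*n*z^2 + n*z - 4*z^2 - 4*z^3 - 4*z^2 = -n^2*z + n*(5*z^2 + 2*z) - 4*z^3 - 8*z^2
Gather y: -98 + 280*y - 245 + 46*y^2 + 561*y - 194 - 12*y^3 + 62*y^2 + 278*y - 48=-12*y^3 + 108*y^2 + 1119*y - 585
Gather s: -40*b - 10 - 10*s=-40*b - 10*s - 10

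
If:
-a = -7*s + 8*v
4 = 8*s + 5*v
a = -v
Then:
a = -4/13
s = 4/13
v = 4/13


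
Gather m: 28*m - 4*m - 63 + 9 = 24*m - 54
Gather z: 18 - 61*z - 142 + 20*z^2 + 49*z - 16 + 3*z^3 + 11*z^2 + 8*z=3*z^3 + 31*z^2 - 4*z - 140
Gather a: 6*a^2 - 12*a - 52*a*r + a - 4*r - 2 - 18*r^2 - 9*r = 6*a^2 + a*(-52*r - 11) - 18*r^2 - 13*r - 2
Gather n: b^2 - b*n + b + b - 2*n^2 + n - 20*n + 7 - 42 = b^2 + 2*b - 2*n^2 + n*(-b - 19) - 35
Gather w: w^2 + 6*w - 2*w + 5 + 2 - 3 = w^2 + 4*w + 4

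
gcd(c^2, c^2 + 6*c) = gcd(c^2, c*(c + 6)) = c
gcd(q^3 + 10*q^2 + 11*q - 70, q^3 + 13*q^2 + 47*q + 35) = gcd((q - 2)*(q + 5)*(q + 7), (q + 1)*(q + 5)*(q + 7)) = q^2 + 12*q + 35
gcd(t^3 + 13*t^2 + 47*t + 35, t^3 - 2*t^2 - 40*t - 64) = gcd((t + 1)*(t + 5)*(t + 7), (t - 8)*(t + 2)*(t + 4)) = 1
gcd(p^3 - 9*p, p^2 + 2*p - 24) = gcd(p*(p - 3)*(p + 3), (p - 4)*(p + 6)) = 1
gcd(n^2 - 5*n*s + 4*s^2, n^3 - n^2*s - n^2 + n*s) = -n + s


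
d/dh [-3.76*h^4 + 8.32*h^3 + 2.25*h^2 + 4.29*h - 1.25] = -15.04*h^3 + 24.96*h^2 + 4.5*h + 4.29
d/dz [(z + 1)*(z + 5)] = 2*z + 6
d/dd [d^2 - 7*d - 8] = 2*d - 7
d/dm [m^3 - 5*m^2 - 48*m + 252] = 3*m^2 - 10*m - 48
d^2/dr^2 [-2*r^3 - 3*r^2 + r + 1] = -12*r - 6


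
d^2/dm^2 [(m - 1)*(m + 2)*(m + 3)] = 6*m + 8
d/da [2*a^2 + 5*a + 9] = 4*a + 5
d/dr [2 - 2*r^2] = -4*r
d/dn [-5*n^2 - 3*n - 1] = -10*n - 3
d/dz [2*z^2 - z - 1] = 4*z - 1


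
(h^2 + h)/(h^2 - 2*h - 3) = h/(h - 3)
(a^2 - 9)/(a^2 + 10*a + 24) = (a^2 - 9)/(a^2 + 10*a + 24)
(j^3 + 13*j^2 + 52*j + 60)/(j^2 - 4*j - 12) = (j^2 + 11*j + 30)/(j - 6)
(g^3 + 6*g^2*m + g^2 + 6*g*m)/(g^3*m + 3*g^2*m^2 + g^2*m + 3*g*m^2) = (g + 6*m)/(m*(g + 3*m))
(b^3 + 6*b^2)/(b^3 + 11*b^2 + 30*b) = b/(b + 5)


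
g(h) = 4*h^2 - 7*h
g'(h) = 8*h - 7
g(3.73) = 29.54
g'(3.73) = 22.84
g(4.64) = 53.64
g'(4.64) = 30.12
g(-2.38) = 39.32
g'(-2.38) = -26.04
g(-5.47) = 157.97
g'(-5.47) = -50.76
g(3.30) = 20.46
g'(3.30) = 19.40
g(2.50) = 7.50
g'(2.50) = 13.00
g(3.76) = 30.23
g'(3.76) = 23.08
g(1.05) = -2.94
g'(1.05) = 1.40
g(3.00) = 15.00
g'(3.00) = 17.00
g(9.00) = 261.00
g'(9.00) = 65.00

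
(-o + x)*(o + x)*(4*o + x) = -4*o^3 - o^2*x + 4*o*x^2 + x^3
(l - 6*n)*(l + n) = l^2 - 5*l*n - 6*n^2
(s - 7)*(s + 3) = s^2 - 4*s - 21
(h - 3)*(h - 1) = h^2 - 4*h + 3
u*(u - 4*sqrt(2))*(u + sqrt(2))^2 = u^4 - 2*sqrt(2)*u^3 - 14*u^2 - 8*sqrt(2)*u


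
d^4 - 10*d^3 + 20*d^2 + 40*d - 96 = (d - 6)*(d - 4)*(d - 2)*(d + 2)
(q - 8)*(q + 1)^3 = q^4 - 5*q^3 - 21*q^2 - 23*q - 8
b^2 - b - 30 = (b - 6)*(b + 5)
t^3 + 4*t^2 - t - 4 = (t - 1)*(t + 1)*(t + 4)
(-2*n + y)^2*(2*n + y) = 8*n^3 - 4*n^2*y - 2*n*y^2 + y^3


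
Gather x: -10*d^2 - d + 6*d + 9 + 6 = -10*d^2 + 5*d + 15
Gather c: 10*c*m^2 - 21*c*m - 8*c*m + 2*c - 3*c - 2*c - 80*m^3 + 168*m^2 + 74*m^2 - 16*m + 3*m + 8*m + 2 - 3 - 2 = c*(10*m^2 - 29*m - 3) - 80*m^3 + 242*m^2 - 5*m - 3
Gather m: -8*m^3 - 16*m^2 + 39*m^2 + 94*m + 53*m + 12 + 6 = -8*m^3 + 23*m^2 + 147*m + 18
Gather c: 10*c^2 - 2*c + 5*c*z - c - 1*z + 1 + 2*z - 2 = 10*c^2 + c*(5*z - 3) + z - 1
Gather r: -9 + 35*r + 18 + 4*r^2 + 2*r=4*r^2 + 37*r + 9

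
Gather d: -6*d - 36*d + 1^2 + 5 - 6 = -42*d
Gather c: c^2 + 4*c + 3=c^2 + 4*c + 3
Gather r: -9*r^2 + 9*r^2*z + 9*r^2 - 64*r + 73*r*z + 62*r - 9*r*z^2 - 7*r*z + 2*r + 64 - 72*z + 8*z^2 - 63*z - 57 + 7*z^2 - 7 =9*r^2*z + r*(-9*z^2 + 66*z) + 15*z^2 - 135*z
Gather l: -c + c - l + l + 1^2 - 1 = 0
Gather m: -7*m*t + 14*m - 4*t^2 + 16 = m*(14 - 7*t) - 4*t^2 + 16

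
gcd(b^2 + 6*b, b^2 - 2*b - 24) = 1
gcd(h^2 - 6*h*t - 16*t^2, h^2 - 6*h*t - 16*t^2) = -h^2 + 6*h*t + 16*t^2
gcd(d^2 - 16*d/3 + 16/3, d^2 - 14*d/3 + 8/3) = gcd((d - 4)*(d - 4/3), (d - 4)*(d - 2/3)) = d - 4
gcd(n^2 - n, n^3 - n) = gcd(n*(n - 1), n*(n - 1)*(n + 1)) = n^2 - n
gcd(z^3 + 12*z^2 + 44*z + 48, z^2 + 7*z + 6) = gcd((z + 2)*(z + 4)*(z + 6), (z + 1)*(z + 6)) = z + 6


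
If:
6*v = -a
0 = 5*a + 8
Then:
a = -8/5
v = 4/15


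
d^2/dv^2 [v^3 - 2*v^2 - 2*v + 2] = 6*v - 4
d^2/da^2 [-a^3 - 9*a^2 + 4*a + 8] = -6*a - 18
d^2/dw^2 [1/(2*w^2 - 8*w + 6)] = (-w^2 + 4*w + 4*(w - 2)^2 - 3)/(w^2 - 4*w + 3)^3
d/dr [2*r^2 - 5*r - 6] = 4*r - 5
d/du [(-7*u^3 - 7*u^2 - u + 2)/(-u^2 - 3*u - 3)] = (7*u^4 + 42*u^3 + 83*u^2 + 46*u + 9)/(u^4 + 6*u^3 + 15*u^2 + 18*u + 9)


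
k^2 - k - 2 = (k - 2)*(k + 1)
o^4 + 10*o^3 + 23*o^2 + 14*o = o*(o + 1)*(o + 2)*(o + 7)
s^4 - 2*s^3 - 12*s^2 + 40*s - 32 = (s - 2)^3*(s + 4)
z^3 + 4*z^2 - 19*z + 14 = (z - 2)*(z - 1)*(z + 7)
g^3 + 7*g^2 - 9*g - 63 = (g - 3)*(g + 3)*(g + 7)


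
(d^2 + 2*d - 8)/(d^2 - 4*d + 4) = (d + 4)/(d - 2)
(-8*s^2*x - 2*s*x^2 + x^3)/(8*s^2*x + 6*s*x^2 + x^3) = (-4*s + x)/(4*s + x)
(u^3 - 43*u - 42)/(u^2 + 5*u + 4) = (u^2 - u - 42)/(u + 4)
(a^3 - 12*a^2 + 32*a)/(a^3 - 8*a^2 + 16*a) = (a - 8)/(a - 4)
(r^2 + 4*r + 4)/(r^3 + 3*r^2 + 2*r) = (r + 2)/(r*(r + 1))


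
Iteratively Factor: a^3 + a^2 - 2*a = (a + 2)*(a^2 - a) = (a - 1)*(a + 2)*(a)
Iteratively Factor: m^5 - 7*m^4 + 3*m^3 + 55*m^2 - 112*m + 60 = (m - 1)*(m^4 - 6*m^3 - 3*m^2 + 52*m - 60) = (m - 2)*(m - 1)*(m^3 - 4*m^2 - 11*m + 30) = (m - 2)*(m - 1)*(m + 3)*(m^2 - 7*m + 10) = (m - 5)*(m - 2)*(m - 1)*(m + 3)*(m - 2)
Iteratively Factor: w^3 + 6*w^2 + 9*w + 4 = (w + 4)*(w^2 + 2*w + 1) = (w + 1)*(w + 4)*(w + 1)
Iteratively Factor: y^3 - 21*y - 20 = (y - 5)*(y^2 + 5*y + 4) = (y - 5)*(y + 1)*(y + 4)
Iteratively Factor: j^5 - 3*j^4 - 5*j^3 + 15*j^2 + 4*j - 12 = (j - 2)*(j^4 - j^3 - 7*j^2 + j + 6) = (j - 2)*(j - 1)*(j^3 - 7*j - 6) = (j - 2)*(j - 1)*(j + 2)*(j^2 - 2*j - 3) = (j - 3)*(j - 2)*(j - 1)*(j + 2)*(j + 1)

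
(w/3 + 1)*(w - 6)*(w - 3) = w^3/3 - 2*w^2 - 3*w + 18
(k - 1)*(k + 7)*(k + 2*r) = k^3 + 2*k^2*r + 6*k^2 + 12*k*r - 7*k - 14*r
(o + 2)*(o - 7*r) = o^2 - 7*o*r + 2*o - 14*r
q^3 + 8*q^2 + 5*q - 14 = (q - 1)*(q + 2)*(q + 7)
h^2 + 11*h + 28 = (h + 4)*(h + 7)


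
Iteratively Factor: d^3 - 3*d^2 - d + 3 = (d - 1)*(d^2 - 2*d - 3) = (d - 1)*(d + 1)*(d - 3)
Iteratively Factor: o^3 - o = (o)*(o^2 - 1) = o*(o + 1)*(o - 1)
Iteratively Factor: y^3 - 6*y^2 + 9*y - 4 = (y - 1)*(y^2 - 5*y + 4) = (y - 1)^2*(y - 4)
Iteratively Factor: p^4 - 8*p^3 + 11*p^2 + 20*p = (p + 1)*(p^3 - 9*p^2 + 20*p) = (p - 5)*(p + 1)*(p^2 - 4*p) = (p - 5)*(p - 4)*(p + 1)*(p)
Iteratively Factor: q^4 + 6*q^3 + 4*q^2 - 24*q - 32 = (q - 2)*(q^3 + 8*q^2 + 20*q + 16) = (q - 2)*(q + 2)*(q^2 + 6*q + 8) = (q - 2)*(q + 2)*(q + 4)*(q + 2)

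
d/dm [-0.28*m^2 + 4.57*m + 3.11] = 4.57 - 0.56*m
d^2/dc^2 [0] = 0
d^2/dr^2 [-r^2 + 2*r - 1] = -2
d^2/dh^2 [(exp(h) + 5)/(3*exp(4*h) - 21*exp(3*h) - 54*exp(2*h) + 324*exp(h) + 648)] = (3*exp(6*h) + 37*exp(5*h) + 121*exp(4*h) + 297*exp(3*h) + 870*exp(2*h) + 828*exp(h) - 648)*exp(h)/(exp(10*h) - 9*exp(9*h) - 51*exp(8*h) + 449*exp(7*h) + 1662*exp(6*h) - 7884*exp(5*h) - 35208*exp(4*h) + 24624*exp(3*h) + 303264*exp(2*h) + 513216*exp(h) + 279936)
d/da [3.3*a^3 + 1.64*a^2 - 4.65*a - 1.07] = 9.9*a^2 + 3.28*a - 4.65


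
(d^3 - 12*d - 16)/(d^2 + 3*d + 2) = (d^2 - 2*d - 8)/(d + 1)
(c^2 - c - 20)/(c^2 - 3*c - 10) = (c + 4)/(c + 2)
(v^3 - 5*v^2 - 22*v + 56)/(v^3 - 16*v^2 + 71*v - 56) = (v^2 + 2*v - 8)/(v^2 - 9*v + 8)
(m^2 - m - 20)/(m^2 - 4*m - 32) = (m - 5)/(m - 8)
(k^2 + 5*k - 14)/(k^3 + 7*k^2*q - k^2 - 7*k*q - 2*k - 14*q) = (k + 7)/(k^2 + 7*k*q + k + 7*q)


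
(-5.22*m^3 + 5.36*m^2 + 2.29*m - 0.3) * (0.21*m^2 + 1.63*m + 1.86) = -1.0962*m^5 - 7.383*m^4 - 0.491499999999999*m^3 + 13.6393*m^2 + 3.7704*m - 0.558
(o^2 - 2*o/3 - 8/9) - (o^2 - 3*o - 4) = 7*o/3 + 28/9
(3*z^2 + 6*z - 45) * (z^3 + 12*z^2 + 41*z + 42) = 3*z^5 + 42*z^4 + 150*z^3 - 168*z^2 - 1593*z - 1890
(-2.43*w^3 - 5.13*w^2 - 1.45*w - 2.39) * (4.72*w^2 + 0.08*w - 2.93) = -11.4696*w^5 - 24.408*w^4 - 0.134499999999998*w^3 + 3.6341*w^2 + 4.0573*w + 7.0027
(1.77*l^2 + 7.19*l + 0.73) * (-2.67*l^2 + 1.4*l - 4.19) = -4.7259*l^4 - 16.7193*l^3 + 0.7006*l^2 - 29.1041*l - 3.0587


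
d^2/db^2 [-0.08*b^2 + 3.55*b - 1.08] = -0.160000000000000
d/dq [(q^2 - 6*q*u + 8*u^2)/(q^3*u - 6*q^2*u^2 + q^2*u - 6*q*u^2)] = (2*q*(q - 3*u)*(q^2 - 6*q*u + q - 6*u) - (q^2 - 6*q*u + 8*u^2)*(3*q^2 - 12*q*u + 2*q - 6*u))/(q^2*u*(q^2 - 6*q*u + q - 6*u)^2)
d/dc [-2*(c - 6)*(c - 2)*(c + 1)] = -6*c^2 + 28*c - 8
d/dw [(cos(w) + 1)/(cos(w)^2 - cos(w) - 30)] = (cos(w)^2 + 2*cos(w) + 29)*sin(w)/(sin(w)^2 + cos(w) + 29)^2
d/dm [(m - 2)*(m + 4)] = 2*m + 2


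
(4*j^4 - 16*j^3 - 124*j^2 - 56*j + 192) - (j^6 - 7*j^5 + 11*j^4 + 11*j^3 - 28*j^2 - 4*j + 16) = -j^6 + 7*j^5 - 7*j^4 - 27*j^3 - 96*j^2 - 52*j + 176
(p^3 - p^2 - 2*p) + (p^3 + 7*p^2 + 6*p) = 2*p^3 + 6*p^2 + 4*p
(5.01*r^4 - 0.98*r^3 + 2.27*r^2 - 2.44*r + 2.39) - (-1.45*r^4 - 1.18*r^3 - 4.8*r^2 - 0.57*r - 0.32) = 6.46*r^4 + 0.2*r^3 + 7.07*r^2 - 1.87*r + 2.71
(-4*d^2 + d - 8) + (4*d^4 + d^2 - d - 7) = 4*d^4 - 3*d^2 - 15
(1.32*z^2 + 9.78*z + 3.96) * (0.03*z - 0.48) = 0.0396*z^3 - 0.3402*z^2 - 4.5756*z - 1.9008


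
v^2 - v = v*(v - 1)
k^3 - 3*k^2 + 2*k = k*(k - 2)*(k - 1)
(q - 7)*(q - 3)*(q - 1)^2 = q^4 - 12*q^3 + 42*q^2 - 52*q + 21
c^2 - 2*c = c*(c - 2)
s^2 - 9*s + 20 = (s - 5)*(s - 4)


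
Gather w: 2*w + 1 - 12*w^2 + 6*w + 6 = -12*w^2 + 8*w + 7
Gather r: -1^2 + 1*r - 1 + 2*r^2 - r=2*r^2 - 2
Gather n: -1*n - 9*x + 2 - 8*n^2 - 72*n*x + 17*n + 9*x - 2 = -8*n^2 + n*(16 - 72*x)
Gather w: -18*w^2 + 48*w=-18*w^2 + 48*w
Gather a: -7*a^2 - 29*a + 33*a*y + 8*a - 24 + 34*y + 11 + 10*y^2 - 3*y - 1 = -7*a^2 + a*(33*y - 21) + 10*y^2 + 31*y - 14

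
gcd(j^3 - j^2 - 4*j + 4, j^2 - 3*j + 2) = j^2 - 3*j + 2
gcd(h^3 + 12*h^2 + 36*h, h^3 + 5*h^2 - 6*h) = h^2 + 6*h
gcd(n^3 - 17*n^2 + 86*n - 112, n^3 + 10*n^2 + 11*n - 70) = n - 2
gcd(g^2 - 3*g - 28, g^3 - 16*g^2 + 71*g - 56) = g - 7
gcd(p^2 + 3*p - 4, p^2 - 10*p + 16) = 1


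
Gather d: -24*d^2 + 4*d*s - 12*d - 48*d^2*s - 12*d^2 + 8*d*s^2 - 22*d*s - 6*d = d^2*(-48*s - 36) + d*(8*s^2 - 18*s - 18)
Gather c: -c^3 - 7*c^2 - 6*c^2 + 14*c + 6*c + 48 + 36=-c^3 - 13*c^2 + 20*c + 84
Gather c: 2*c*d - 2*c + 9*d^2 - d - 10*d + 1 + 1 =c*(2*d - 2) + 9*d^2 - 11*d + 2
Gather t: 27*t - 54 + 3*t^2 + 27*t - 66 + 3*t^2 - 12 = 6*t^2 + 54*t - 132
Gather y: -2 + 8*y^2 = 8*y^2 - 2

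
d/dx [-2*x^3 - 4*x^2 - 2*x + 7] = -6*x^2 - 8*x - 2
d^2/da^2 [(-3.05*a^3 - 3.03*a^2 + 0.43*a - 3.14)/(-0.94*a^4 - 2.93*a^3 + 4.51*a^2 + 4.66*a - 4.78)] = (5.38996000000002*a^9 + 16.0638480000001*a^8 + 123.093*a^7 + 381.906752*a^6 + 328.467894*a^5 - 484.457454*a^4 - 1166.999414*a^3 + 13.2259439999998*a^2 + 494.597604*a + 391.061928)/(0.830584*a^12 + 7.766844*a^11 + 12.25431*a^10 - 61.727623*a^9 - 123.131223*a^8 + 256.296657*a^7 + 340.497443*a^6 - 598.09047*a^5 - 329.29353*a^4 + 702.398828*a^3 + 2.26285200000001*a^2 - 319.420632*a + 109.215352)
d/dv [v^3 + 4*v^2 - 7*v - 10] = 3*v^2 + 8*v - 7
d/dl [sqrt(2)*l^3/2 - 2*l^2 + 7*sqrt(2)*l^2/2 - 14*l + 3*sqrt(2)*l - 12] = 3*sqrt(2)*l^2/2 - 4*l + 7*sqrt(2)*l - 14 + 3*sqrt(2)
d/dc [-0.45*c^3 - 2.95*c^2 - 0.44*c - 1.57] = -1.35*c^2 - 5.9*c - 0.44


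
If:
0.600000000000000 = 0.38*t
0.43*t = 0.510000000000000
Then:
No Solution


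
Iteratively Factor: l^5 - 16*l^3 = (l)*(l^4 - 16*l^2) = l^2*(l^3 - 16*l) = l^3*(l^2 - 16) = l^3*(l + 4)*(l - 4)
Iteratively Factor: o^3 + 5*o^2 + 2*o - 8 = (o - 1)*(o^2 + 6*o + 8) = (o - 1)*(o + 2)*(o + 4)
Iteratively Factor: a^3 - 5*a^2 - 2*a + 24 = (a - 4)*(a^2 - a - 6) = (a - 4)*(a - 3)*(a + 2)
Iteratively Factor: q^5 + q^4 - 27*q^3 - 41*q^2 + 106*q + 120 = (q + 3)*(q^4 - 2*q^3 - 21*q^2 + 22*q + 40) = (q + 3)*(q + 4)*(q^3 - 6*q^2 + 3*q + 10) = (q - 5)*(q + 3)*(q + 4)*(q^2 - q - 2) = (q - 5)*(q - 2)*(q + 3)*(q + 4)*(q + 1)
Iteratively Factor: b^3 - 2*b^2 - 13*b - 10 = (b - 5)*(b^2 + 3*b + 2) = (b - 5)*(b + 2)*(b + 1)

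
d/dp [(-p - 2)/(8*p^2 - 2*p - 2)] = (-4*p^2 + p + (p + 2)*(8*p - 1) + 1)/(2*(-4*p^2 + p + 1)^2)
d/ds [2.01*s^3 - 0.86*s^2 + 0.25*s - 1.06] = 6.03*s^2 - 1.72*s + 0.25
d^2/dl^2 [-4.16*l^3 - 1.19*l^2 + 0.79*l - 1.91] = -24.96*l - 2.38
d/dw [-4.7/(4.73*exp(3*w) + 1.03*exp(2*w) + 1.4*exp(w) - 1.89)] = (66.693*exp(2*w) + 9.682*exp(w) + 6.58)*exp(w)/(4.73*exp(3*w) + 1.03*exp(2*w) + 1.4*exp(w) - 1.89)^2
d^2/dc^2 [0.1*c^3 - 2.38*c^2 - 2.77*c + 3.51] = 0.6*c - 4.76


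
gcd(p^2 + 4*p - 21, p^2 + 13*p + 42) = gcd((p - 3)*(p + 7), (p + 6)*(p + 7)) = p + 7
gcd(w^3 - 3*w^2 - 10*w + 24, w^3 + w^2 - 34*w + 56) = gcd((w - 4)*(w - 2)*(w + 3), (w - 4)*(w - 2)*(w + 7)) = w^2 - 6*w + 8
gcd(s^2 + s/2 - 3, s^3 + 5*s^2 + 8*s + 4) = s + 2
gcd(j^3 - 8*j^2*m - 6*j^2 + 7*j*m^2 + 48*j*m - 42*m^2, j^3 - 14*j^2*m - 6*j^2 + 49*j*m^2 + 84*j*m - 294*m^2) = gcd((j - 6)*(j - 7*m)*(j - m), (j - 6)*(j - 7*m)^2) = j^2 - 7*j*m - 6*j + 42*m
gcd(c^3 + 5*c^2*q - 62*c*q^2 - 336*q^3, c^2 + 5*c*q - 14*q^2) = c + 7*q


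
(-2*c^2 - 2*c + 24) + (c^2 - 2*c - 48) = -c^2 - 4*c - 24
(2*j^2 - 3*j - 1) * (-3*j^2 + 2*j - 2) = -6*j^4 + 13*j^3 - 7*j^2 + 4*j + 2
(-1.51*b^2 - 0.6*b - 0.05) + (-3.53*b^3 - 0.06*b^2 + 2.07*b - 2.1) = -3.53*b^3 - 1.57*b^2 + 1.47*b - 2.15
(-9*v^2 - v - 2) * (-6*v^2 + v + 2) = 54*v^4 - 3*v^3 - 7*v^2 - 4*v - 4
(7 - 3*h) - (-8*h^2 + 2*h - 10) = 8*h^2 - 5*h + 17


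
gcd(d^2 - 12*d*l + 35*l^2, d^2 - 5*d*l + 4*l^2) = 1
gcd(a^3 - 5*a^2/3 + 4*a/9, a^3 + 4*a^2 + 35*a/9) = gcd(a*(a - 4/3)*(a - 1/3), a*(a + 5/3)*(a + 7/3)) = a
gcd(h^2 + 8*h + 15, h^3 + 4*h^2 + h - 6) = h + 3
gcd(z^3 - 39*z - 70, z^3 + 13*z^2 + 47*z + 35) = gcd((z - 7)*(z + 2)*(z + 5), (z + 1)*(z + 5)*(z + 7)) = z + 5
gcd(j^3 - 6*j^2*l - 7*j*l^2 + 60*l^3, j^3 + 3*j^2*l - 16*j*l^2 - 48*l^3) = j^2 - j*l - 12*l^2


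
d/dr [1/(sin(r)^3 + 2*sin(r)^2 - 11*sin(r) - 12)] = (-3*sin(r)^2 - 4*sin(r) + 11)*cos(r)/(sin(r)^3 + 2*sin(r)^2 - 11*sin(r) - 12)^2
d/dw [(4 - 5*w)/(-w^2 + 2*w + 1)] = (-5*w^2 + 8*w - 13)/(w^4 - 4*w^3 + 2*w^2 + 4*w + 1)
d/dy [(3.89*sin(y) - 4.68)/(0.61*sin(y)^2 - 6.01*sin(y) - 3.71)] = (-2.3729*sin(y)^2 + 5.7096*sin(y) - 42.5587)*cos(y)/(0.3721*sin(y)^4 - 7.3322*sin(y)^3 + 31.5939*sin(y)^2 + 44.5942*sin(y) + 13.7641)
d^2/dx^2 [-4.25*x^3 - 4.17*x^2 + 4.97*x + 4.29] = -25.5*x - 8.34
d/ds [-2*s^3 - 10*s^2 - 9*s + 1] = -6*s^2 - 20*s - 9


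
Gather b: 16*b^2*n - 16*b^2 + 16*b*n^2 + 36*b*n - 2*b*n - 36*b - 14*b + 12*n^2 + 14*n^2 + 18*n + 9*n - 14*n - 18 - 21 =b^2*(16*n - 16) + b*(16*n^2 + 34*n - 50) + 26*n^2 + 13*n - 39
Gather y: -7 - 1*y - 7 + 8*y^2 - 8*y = 8*y^2 - 9*y - 14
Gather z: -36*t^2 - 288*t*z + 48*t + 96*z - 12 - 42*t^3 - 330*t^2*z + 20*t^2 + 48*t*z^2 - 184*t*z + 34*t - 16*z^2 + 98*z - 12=-42*t^3 - 16*t^2 + 82*t + z^2*(48*t - 16) + z*(-330*t^2 - 472*t + 194) - 24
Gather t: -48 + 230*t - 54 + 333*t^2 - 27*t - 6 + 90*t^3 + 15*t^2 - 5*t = 90*t^3 + 348*t^2 + 198*t - 108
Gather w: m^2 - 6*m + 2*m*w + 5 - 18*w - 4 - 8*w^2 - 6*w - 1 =m^2 - 6*m - 8*w^2 + w*(2*m - 24)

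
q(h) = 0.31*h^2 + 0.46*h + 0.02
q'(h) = 0.62*h + 0.46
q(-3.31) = 1.89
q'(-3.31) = -1.59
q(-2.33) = 0.63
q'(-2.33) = -0.98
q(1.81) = 1.87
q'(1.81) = 1.58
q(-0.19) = -0.06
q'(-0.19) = 0.34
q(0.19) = 0.12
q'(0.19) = 0.58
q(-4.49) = 4.20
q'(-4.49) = -2.32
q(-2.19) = 0.50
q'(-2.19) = -0.90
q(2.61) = 3.33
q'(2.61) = 2.08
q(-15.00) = 62.87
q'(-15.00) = -8.84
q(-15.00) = 62.87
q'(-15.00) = -8.84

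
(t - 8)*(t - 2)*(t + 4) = t^3 - 6*t^2 - 24*t + 64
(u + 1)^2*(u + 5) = u^3 + 7*u^2 + 11*u + 5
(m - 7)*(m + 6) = m^2 - m - 42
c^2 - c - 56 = (c - 8)*(c + 7)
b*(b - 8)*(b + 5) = b^3 - 3*b^2 - 40*b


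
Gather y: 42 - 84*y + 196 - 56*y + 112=350 - 140*y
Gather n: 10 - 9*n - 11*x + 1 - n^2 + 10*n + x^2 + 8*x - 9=-n^2 + n + x^2 - 3*x + 2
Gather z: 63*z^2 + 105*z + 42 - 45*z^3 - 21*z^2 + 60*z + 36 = -45*z^3 + 42*z^2 + 165*z + 78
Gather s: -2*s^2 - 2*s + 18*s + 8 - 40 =-2*s^2 + 16*s - 32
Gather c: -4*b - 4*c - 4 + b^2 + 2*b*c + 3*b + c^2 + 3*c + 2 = b^2 - b + c^2 + c*(2*b - 1) - 2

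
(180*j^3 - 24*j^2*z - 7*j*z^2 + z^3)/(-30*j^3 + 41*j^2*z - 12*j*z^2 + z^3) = (-30*j^2 - j*z + z^2)/(5*j^2 - 6*j*z + z^2)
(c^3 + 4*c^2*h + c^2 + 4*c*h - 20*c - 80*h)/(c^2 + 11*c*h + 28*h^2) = (c^2 + c - 20)/(c + 7*h)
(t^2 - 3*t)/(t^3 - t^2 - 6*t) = 1/(t + 2)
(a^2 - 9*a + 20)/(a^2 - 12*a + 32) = (a - 5)/(a - 8)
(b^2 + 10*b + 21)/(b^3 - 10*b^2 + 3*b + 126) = (b + 7)/(b^2 - 13*b + 42)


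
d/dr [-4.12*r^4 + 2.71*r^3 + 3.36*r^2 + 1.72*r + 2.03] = -16.48*r^3 + 8.13*r^2 + 6.72*r + 1.72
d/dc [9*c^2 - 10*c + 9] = 18*c - 10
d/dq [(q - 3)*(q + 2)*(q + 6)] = 3*q^2 + 10*q - 12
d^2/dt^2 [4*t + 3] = 0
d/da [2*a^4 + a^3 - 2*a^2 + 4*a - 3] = 8*a^3 + 3*a^2 - 4*a + 4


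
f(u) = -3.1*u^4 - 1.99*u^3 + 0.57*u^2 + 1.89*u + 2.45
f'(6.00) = -2884.59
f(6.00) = -4413.13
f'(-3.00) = 279.54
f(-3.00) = -195.46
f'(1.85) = -94.95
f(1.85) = -41.01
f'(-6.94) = 3851.21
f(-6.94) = -6509.22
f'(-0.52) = 1.43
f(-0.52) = 1.67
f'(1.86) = -96.44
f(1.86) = -41.97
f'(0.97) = -13.94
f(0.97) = 0.26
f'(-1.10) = 9.92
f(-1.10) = -0.83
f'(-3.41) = 420.27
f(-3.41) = -337.62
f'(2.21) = -158.59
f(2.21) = -86.02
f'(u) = -12.4*u^3 - 5.97*u^2 + 1.14*u + 1.89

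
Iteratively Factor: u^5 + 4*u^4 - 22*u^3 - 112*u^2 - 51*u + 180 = (u - 5)*(u^4 + 9*u^3 + 23*u^2 + 3*u - 36) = (u - 5)*(u + 4)*(u^3 + 5*u^2 + 3*u - 9) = (u - 5)*(u + 3)*(u + 4)*(u^2 + 2*u - 3) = (u - 5)*(u - 1)*(u + 3)*(u + 4)*(u + 3)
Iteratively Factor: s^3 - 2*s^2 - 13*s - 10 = (s + 1)*(s^2 - 3*s - 10) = (s - 5)*(s + 1)*(s + 2)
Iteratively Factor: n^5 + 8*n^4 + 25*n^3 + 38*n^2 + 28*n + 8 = (n + 1)*(n^4 + 7*n^3 + 18*n^2 + 20*n + 8) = (n + 1)*(n + 2)*(n^3 + 5*n^2 + 8*n + 4) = (n + 1)^2*(n + 2)*(n^2 + 4*n + 4) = (n + 1)^2*(n + 2)^2*(n + 2)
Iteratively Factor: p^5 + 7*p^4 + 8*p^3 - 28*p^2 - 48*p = (p + 2)*(p^4 + 5*p^3 - 2*p^2 - 24*p) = (p + 2)*(p + 3)*(p^3 + 2*p^2 - 8*p) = p*(p + 2)*(p + 3)*(p^2 + 2*p - 8) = p*(p - 2)*(p + 2)*(p + 3)*(p + 4)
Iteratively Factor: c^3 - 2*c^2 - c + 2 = (c + 1)*(c^2 - 3*c + 2) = (c - 2)*(c + 1)*(c - 1)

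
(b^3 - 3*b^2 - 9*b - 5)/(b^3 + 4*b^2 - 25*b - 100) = (b^2 + 2*b + 1)/(b^2 + 9*b + 20)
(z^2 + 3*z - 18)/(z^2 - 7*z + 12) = (z + 6)/(z - 4)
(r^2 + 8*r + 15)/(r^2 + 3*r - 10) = (r + 3)/(r - 2)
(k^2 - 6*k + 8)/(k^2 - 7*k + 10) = (k - 4)/(k - 5)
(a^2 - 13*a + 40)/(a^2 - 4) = (a^2 - 13*a + 40)/(a^2 - 4)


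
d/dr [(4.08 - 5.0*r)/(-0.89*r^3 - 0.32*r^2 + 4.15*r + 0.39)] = (-8.9*r^3 + 9.2936*r^2 + 2.6112*r - 18.882)/(0.7921*r^6 + 0.5696*r^5 - 7.2846*r^4 - 3.3502*r^3 + 16.9729*r^2 + 3.237*r + 0.1521)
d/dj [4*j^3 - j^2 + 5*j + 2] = 12*j^2 - 2*j + 5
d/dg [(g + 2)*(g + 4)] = 2*g + 6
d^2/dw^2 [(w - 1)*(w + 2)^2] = 6*w + 6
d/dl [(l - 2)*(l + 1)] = 2*l - 1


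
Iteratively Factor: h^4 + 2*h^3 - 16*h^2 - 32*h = (h + 4)*(h^3 - 2*h^2 - 8*h) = h*(h + 4)*(h^2 - 2*h - 8) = h*(h - 4)*(h + 4)*(h + 2)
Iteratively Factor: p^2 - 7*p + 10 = (p - 5)*(p - 2)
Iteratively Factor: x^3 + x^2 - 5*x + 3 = (x - 1)*(x^2 + 2*x - 3) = (x - 1)^2*(x + 3)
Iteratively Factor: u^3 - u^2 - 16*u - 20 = (u + 2)*(u^2 - 3*u - 10) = (u - 5)*(u + 2)*(u + 2)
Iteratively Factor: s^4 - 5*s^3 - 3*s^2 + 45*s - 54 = (s - 2)*(s^3 - 3*s^2 - 9*s + 27) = (s - 3)*(s - 2)*(s^2 - 9) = (s - 3)*(s - 2)*(s + 3)*(s - 3)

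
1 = 1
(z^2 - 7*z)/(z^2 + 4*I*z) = (z - 7)/(z + 4*I)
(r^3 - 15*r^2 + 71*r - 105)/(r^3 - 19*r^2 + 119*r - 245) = (r - 3)/(r - 7)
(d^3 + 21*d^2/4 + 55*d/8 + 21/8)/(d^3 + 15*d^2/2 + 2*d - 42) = (4*d^2 + 7*d + 3)/(4*(d^2 + 4*d - 12))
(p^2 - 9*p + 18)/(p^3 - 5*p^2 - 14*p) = (-p^2 + 9*p - 18)/(p*(-p^2 + 5*p + 14))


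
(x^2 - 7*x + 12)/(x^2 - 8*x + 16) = (x - 3)/(x - 4)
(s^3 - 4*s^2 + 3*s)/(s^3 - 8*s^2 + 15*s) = (s - 1)/(s - 5)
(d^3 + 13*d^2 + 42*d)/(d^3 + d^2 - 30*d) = (d + 7)/(d - 5)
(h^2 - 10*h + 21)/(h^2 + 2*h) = (h^2 - 10*h + 21)/(h*(h + 2))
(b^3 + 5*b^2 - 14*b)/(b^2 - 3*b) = (b^2 + 5*b - 14)/(b - 3)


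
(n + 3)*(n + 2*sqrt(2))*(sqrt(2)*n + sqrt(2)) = sqrt(2)*n^3 + 4*n^2 + 4*sqrt(2)*n^2 + 3*sqrt(2)*n + 16*n + 12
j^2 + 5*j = j*(j + 5)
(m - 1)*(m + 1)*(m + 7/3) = m^3 + 7*m^2/3 - m - 7/3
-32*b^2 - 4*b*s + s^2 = (-8*b + s)*(4*b + s)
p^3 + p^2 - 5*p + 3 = (p - 1)^2*(p + 3)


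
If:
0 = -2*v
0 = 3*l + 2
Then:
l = -2/3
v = 0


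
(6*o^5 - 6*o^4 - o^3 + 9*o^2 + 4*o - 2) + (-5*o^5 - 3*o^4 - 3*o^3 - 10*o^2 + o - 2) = o^5 - 9*o^4 - 4*o^3 - o^2 + 5*o - 4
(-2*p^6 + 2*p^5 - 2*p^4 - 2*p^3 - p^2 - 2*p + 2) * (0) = 0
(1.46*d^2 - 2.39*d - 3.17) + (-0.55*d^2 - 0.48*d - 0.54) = 0.91*d^2 - 2.87*d - 3.71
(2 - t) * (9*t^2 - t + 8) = -9*t^3 + 19*t^2 - 10*t + 16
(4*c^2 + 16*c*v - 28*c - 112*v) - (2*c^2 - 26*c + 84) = 2*c^2 + 16*c*v - 2*c - 112*v - 84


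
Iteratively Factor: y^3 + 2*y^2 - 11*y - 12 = (y - 3)*(y^2 + 5*y + 4) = (y - 3)*(y + 1)*(y + 4)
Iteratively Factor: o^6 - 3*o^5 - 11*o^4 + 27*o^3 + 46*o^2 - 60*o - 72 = (o - 2)*(o^5 - o^4 - 13*o^3 + o^2 + 48*o + 36) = (o - 3)*(o - 2)*(o^4 + 2*o^3 - 7*o^2 - 20*o - 12) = (o - 3)^2*(o - 2)*(o^3 + 5*o^2 + 8*o + 4) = (o - 3)^2*(o - 2)*(o + 1)*(o^2 + 4*o + 4) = (o - 3)^2*(o - 2)*(o + 1)*(o + 2)*(o + 2)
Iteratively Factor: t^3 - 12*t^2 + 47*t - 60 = (t - 5)*(t^2 - 7*t + 12) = (t - 5)*(t - 3)*(t - 4)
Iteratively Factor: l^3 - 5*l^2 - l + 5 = (l + 1)*(l^2 - 6*l + 5) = (l - 5)*(l + 1)*(l - 1)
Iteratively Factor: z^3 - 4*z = (z + 2)*(z^2 - 2*z) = (z - 2)*(z + 2)*(z)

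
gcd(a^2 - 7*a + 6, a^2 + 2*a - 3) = a - 1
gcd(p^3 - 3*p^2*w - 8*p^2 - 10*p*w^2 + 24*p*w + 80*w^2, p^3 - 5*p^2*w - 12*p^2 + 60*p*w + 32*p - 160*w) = p^2 - 5*p*w - 8*p + 40*w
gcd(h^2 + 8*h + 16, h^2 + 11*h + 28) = h + 4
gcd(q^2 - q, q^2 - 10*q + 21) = 1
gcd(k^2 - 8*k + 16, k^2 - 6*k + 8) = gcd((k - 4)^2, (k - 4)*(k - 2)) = k - 4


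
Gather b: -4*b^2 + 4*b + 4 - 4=-4*b^2 + 4*b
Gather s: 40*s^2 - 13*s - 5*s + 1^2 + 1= 40*s^2 - 18*s + 2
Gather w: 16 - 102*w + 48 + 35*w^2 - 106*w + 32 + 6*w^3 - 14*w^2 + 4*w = 6*w^3 + 21*w^2 - 204*w + 96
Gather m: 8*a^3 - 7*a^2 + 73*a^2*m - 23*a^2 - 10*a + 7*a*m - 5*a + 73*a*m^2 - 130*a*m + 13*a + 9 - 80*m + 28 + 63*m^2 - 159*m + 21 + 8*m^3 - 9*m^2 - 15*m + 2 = 8*a^3 - 30*a^2 - 2*a + 8*m^3 + m^2*(73*a + 54) + m*(73*a^2 - 123*a - 254) + 60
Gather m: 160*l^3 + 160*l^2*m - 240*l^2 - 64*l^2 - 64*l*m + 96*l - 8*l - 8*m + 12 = 160*l^3 - 304*l^2 + 88*l + m*(160*l^2 - 64*l - 8) + 12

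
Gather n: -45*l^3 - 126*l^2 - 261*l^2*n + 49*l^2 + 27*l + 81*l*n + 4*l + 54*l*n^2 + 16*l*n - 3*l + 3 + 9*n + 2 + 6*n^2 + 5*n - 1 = -45*l^3 - 77*l^2 + 28*l + n^2*(54*l + 6) + n*(-261*l^2 + 97*l + 14) + 4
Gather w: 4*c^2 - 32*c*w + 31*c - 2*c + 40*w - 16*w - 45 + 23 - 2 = 4*c^2 + 29*c + w*(24 - 32*c) - 24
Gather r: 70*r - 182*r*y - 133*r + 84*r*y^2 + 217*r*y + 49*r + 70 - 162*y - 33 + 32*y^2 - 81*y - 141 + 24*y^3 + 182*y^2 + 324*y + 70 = r*(84*y^2 + 35*y - 14) + 24*y^3 + 214*y^2 + 81*y - 34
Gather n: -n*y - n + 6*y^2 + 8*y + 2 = n*(-y - 1) + 6*y^2 + 8*y + 2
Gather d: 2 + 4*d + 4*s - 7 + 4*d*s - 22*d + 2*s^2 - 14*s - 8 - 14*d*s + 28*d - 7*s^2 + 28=d*(10 - 10*s) - 5*s^2 - 10*s + 15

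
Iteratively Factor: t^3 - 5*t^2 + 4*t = (t)*(t^2 - 5*t + 4) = t*(t - 1)*(t - 4)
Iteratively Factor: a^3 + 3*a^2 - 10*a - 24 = (a + 2)*(a^2 + a - 12) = (a + 2)*(a + 4)*(a - 3)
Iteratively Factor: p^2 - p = (p - 1)*(p)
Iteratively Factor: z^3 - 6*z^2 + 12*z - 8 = (z - 2)*(z^2 - 4*z + 4) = (z - 2)^2*(z - 2)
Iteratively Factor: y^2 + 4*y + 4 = (y + 2)*(y + 2)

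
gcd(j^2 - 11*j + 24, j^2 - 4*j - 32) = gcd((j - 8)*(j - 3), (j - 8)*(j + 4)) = j - 8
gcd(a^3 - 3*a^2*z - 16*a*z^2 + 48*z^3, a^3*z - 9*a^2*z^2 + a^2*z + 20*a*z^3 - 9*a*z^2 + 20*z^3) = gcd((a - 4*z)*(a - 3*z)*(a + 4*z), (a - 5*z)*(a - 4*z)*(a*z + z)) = -a + 4*z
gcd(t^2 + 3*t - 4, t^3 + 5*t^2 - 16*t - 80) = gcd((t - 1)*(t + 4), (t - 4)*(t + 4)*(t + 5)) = t + 4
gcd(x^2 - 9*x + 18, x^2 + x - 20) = 1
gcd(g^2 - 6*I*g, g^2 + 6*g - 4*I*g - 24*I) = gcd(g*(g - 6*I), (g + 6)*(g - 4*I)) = 1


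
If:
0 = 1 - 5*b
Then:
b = 1/5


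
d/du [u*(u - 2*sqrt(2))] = 2*u - 2*sqrt(2)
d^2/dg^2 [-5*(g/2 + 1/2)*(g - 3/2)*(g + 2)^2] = -30*g^2 - 105*g/2 - 5/2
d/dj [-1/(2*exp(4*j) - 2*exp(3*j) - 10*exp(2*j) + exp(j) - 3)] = (8*exp(3*j) - 6*exp(2*j) - 20*exp(j) + 1)*exp(j)/(-2*exp(4*j) + 2*exp(3*j) + 10*exp(2*j) - exp(j) + 3)^2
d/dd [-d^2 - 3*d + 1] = -2*d - 3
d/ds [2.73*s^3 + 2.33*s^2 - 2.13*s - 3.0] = 8.19*s^2 + 4.66*s - 2.13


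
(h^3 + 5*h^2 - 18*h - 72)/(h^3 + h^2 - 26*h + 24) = (h + 3)/(h - 1)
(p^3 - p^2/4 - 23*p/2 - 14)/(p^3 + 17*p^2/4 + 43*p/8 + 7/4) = 2*(p - 4)/(2*p + 1)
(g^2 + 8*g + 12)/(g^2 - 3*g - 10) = (g + 6)/(g - 5)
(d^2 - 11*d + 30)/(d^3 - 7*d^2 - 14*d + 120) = 1/(d + 4)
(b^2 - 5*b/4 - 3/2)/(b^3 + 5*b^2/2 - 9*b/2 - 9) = (4*b + 3)/(2*(2*b^2 + 9*b + 9))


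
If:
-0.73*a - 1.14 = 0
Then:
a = -1.56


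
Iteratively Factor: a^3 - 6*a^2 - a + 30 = (a - 5)*(a^2 - a - 6) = (a - 5)*(a - 3)*(a + 2)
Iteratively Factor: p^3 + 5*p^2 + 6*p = (p + 2)*(p^2 + 3*p) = p*(p + 2)*(p + 3)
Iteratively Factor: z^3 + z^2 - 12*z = (z)*(z^2 + z - 12) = z*(z + 4)*(z - 3)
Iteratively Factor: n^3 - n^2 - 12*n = (n - 4)*(n^2 + 3*n) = (n - 4)*(n + 3)*(n)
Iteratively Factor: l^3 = (l)*(l^2) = l^2*(l)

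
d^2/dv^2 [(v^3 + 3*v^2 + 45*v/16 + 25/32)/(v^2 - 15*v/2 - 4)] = 1369/(8*(v^3 - 24*v^2 + 192*v - 512))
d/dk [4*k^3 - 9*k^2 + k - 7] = 12*k^2 - 18*k + 1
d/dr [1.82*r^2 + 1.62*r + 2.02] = 3.64*r + 1.62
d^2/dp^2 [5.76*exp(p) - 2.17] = 5.76*exp(p)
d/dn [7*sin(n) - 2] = 7*cos(n)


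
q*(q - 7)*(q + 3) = q^3 - 4*q^2 - 21*q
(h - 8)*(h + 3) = h^2 - 5*h - 24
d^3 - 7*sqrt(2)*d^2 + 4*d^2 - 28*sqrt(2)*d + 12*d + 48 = (d + 4)*(d - 6*sqrt(2))*(d - sqrt(2))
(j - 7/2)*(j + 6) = j^2 + 5*j/2 - 21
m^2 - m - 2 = (m - 2)*(m + 1)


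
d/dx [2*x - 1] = 2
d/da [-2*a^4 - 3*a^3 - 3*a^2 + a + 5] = -8*a^3 - 9*a^2 - 6*a + 1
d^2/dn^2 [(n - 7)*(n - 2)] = 2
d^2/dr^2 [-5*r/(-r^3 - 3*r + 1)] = 30*(3*r*(r^2 + 1)^2 - (2*r^2 + 1)*(r^3 + 3*r - 1))/(r^3 + 3*r - 1)^3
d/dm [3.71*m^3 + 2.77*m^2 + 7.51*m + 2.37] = 11.13*m^2 + 5.54*m + 7.51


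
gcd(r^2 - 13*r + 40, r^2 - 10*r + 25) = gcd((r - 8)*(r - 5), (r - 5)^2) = r - 5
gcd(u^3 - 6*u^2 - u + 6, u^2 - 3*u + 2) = u - 1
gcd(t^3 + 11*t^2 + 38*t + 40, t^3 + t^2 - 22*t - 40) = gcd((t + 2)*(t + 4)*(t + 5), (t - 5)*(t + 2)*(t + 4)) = t^2 + 6*t + 8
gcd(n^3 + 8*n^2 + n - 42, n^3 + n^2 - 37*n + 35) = n + 7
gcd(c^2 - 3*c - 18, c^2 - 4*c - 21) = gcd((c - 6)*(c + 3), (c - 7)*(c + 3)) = c + 3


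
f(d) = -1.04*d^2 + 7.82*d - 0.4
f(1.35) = 8.26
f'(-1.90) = 11.77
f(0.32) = 2.00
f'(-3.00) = 14.06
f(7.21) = 1.92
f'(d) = 7.82 - 2.08*d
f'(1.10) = 5.53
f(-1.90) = -19.01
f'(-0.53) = 8.92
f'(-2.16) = 12.31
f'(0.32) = 7.15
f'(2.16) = 3.33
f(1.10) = 6.94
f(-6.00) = -84.76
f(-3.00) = -33.22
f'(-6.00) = 20.30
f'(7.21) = -7.18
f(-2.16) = -22.14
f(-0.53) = -4.84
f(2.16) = 11.64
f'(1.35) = 5.01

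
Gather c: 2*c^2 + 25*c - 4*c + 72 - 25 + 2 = 2*c^2 + 21*c + 49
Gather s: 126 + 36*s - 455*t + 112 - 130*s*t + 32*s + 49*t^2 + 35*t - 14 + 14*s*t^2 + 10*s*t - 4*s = s*(14*t^2 - 120*t + 64) + 49*t^2 - 420*t + 224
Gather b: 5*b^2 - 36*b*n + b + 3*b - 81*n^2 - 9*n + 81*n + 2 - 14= 5*b^2 + b*(4 - 36*n) - 81*n^2 + 72*n - 12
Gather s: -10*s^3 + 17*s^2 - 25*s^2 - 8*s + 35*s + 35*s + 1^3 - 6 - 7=-10*s^3 - 8*s^2 + 62*s - 12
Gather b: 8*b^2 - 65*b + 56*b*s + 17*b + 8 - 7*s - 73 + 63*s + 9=8*b^2 + b*(56*s - 48) + 56*s - 56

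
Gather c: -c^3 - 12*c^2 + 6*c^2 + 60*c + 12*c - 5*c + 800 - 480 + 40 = -c^3 - 6*c^2 + 67*c + 360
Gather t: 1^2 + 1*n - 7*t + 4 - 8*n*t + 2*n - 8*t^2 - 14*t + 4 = 3*n - 8*t^2 + t*(-8*n - 21) + 9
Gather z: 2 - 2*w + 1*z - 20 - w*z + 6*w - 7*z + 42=4*w + z*(-w - 6) + 24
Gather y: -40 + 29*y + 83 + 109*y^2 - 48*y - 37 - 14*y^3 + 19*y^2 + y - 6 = -14*y^3 + 128*y^2 - 18*y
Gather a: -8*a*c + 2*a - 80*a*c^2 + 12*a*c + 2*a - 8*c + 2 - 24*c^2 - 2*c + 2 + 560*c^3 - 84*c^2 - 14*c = a*(-80*c^2 + 4*c + 4) + 560*c^3 - 108*c^2 - 24*c + 4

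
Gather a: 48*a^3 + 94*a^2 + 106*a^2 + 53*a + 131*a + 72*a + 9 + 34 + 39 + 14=48*a^3 + 200*a^2 + 256*a + 96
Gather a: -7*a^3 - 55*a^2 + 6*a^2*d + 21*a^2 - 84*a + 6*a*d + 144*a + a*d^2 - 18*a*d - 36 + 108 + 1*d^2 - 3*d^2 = -7*a^3 + a^2*(6*d - 34) + a*(d^2 - 12*d + 60) - 2*d^2 + 72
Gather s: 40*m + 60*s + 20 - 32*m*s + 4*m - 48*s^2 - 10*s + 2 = 44*m - 48*s^2 + s*(50 - 32*m) + 22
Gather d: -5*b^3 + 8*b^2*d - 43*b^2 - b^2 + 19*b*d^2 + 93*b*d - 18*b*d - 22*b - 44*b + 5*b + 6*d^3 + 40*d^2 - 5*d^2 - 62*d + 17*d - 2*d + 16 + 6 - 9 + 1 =-5*b^3 - 44*b^2 - 61*b + 6*d^3 + d^2*(19*b + 35) + d*(8*b^2 + 75*b - 47) + 14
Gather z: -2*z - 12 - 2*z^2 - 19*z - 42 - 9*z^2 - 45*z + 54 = -11*z^2 - 66*z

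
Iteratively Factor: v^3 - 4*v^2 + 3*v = (v)*(v^2 - 4*v + 3) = v*(v - 3)*(v - 1)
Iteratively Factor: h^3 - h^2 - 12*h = (h + 3)*(h^2 - 4*h) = h*(h + 3)*(h - 4)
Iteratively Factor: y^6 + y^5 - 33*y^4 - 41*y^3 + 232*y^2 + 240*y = (y + 1)*(y^5 - 33*y^3 - 8*y^2 + 240*y) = (y - 3)*(y + 1)*(y^4 + 3*y^3 - 24*y^2 - 80*y) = (y - 3)*(y + 1)*(y + 4)*(y^3 - y^2 - 20*y) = (y - 5)*(y - 3)*(y + 1)*(y + 4)*(y^2 + 4*y) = y*(y - 5)*(y - 3)*(y + 1)*(y + 4)*(y + 4)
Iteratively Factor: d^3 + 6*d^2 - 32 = (d + 4)*(d^2 + 2*d - 8) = (d - 2)*(d + 4)*(d + 4)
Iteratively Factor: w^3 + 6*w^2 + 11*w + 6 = (w + 1)*(w^2 + 5*w + 6) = (w + 1)*(w + 3)*(w + 2)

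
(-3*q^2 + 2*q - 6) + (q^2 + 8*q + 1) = -2*q^2 + 10*q - 5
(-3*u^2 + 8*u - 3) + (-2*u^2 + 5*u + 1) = -5*u^2 + 13*u - 2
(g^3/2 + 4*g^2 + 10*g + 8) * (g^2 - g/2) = g^5/2 + 15*g^4/4 + 8*g^3 + 3*g^2 - 4*g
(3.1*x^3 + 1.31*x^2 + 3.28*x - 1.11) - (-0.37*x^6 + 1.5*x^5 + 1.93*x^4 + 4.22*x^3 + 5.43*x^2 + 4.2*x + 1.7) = 0.37*x^6 - 1.5*x^5 - 1.93*x^4 - 1.12*x^3 - 4.12*x^2 - 0.92*x - 2.81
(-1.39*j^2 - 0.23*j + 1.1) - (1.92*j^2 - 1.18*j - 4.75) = -3.31*j^2 + 0.95*j + 5.85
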